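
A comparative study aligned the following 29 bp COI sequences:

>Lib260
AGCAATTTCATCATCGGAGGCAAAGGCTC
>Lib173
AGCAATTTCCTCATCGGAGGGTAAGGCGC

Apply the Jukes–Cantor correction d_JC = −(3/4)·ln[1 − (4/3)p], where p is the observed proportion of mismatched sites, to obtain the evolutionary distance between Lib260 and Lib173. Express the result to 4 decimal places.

0.1524

Mismatches occur at site 10 (A↔C), site 21 (C↔G), site 22 (A↔T), site 28 (T↔G).
p = 4/29 = 0.137931.
d = −0.75 · ln(1 − (4/3)·0.137931) = −0.75 · ln(0.816092) = −0.75 · (-0.203228) = 0.1524.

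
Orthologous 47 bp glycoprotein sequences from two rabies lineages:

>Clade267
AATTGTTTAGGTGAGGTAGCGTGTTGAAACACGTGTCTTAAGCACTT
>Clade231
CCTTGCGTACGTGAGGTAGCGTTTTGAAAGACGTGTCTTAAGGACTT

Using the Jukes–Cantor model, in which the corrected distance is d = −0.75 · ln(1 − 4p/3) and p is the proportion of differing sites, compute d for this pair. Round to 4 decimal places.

0.1931

Differing sites — 1:A/C; 2:A/C; 6:T/C; 7:T/G; 10:G/C; 23:G/T; 30:C/G; 43:C/G.
p = 8/47 = 0.170213.
d = −0.75 · ln(1 − (4/3)·0.170213) = −0.75 · ln(0.773049) = −0.75 · (-0.257413) = 0.1931.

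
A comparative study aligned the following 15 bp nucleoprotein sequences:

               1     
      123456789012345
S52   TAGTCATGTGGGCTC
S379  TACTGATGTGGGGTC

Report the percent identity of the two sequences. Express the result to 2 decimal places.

80.00%

Mismatches occur at site 3 (G/C), site 5 (C/G), site 13 (C/G).
12 of the 15 sites match, so the percent identity is 12/15 × 100 = 80.00%.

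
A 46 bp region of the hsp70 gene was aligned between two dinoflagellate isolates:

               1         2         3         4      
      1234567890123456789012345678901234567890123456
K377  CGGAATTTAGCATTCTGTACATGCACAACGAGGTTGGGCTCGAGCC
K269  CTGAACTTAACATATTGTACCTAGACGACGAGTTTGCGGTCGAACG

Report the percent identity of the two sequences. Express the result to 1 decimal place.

69.6%

The sequences differ at positions 2 (G/T), 6 (T/C), 10 (G/A), 14 (T/A), 15 (C/T), 21 (A/C), 23 (G/A), 24 (C/G), 27 (A/G), 33 (G/T), 37 (G/C), 39 (C/G), 44 (G/A), 46 (C/G).
32 of the 46 sites match, so the percent identity is 32/46 × 100 = 69.6%.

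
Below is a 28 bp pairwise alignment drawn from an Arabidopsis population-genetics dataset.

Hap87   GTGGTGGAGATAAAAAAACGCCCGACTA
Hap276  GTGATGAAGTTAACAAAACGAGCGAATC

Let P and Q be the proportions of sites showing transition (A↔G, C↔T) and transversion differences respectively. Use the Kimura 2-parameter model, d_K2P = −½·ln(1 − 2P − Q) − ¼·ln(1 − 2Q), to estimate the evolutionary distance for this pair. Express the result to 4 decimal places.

The sequences differ at positions 4 (G/A, transition), 7 (G/A, transition), 10 (A/T, transversion), 14 (A/C, transversion), 21 (C/A, transversion), 22 (C/G, transversion), 26 (C/A, transversion), 28 (A/C, transversion).
Of the 8 differences, 2 transitions and 6 transversions over 28 sites: P = 2/28 = 0.071429, Q = 6/28 = 0.214286.
d = −0.5·ln(0.642856) − 0.25·ln(0.571428) = −0.5·(-0.441835) − 0.25·(-0.559617) = 0.3608.

0.3608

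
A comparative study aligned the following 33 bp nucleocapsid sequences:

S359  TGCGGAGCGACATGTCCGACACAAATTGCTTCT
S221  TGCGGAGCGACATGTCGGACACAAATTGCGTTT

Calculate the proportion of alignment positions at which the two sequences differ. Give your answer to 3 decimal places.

The sequences differ at positions 17 (C/G), 30 (T/G), 32 (C/T).
There are 3 differences over 33 sites, so p = 3/33 = 0.091.

0.091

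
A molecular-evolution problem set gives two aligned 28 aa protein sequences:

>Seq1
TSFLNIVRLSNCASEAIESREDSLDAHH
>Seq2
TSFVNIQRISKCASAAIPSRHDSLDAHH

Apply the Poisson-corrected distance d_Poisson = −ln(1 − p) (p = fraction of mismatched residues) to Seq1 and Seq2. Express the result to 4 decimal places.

0.2877

The sequences differ at positions 4 (L/V), 7 (V/Q), 9 (L/I), 11 (N/K), 15 (E/A), 18 (E/P), 21 (E/H).
p = 7/28 = 0.250000.
d = −ln(1 − 0.250000) = −ln(0.750000) = 0.2877.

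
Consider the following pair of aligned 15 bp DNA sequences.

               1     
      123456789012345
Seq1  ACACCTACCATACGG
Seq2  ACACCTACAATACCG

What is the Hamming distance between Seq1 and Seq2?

The sequences differ at positions 9 (C/A), 14 (G/C).
That gives 2 mismatches out of 15 aligned sites, so the Hamming distance is 2.

2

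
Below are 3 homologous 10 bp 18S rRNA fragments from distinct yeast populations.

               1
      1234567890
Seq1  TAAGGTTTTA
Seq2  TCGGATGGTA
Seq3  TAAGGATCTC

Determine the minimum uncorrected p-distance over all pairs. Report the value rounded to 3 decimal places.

0.300

Pairwise Hamming distances:
  Seq1 vs Seq2: 5
  Seq1 vs Seq3: 3
  Seq2 vs Seq3: 7
The smallest is 3 mismatches, between Seq1 and Seq3; p = 3/10 = 0.300.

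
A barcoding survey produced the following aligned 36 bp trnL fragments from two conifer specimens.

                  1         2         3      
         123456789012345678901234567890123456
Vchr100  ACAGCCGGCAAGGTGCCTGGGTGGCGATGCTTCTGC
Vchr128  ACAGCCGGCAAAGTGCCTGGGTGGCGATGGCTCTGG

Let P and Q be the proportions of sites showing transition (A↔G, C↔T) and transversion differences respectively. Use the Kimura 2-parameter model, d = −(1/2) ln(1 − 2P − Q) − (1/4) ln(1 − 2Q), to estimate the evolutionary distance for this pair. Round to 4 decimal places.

0.1206

The sequences differ at positions 12 (G/A, transition), 30 (C/G, transversion), 31 (T/C, transition), 36 (C/G, transversion).
Of the 4 differences, 2 transitions and 2 transversions over 36 sites: P = 2/36 = 0.055556, Q = 2/36 = 0.055556.
d = −0.5·ln(0.833332) − 0.25·ln(0.888888) = −0.5·(-0.182323) − 0.25·(-0.117784) = 0.1206.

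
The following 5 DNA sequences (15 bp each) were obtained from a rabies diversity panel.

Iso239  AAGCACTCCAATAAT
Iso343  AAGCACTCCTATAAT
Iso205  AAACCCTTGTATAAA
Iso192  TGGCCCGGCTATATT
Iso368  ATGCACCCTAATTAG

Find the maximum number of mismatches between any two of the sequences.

Pairwise Hamming distances:
  Iso239 vs Iso343: 1
  Iso239 vs Iso205: 6
  Iso239 vs Iso192: 7
  Iso239 vs Iso368: 5
  Iso343 vs Iso205: 5
  Iso343 vs Iso192: 6
  Iso343 vs Iso368: 6
  Iso205 vs Iso192: 8
  Iso205 vs Iso368: 9
  Iso192 vs Iso368: 10
The largest is 10, between Iso192 and Iso368.

10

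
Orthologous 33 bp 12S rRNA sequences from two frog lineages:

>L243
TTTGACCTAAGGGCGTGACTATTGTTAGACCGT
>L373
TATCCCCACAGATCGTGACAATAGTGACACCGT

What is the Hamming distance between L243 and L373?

11

Mismatches occur at site 2 (T→A), site 4 (G→C), site 5 (A→C), site 8 (T→A), site 9 (A→C), site 12 (G→A), site 13 (G→T), site 20 (T→A), site 23 (T→A), site 26 (T→G), site 28 (G→C).
That gives 11 mismatches out of 33 aligned sites, so the Hamming distance is 11.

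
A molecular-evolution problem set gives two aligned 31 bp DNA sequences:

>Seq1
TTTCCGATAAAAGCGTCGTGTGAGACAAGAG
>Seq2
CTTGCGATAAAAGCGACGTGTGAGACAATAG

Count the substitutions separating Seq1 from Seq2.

4

The sequences differ at positions 1 (T/C), 4 (C/G), 16 (T/A), 29 (G/T).
That gives 4 mismatches out of 31 aligned sites, so the Hamming distance is 4.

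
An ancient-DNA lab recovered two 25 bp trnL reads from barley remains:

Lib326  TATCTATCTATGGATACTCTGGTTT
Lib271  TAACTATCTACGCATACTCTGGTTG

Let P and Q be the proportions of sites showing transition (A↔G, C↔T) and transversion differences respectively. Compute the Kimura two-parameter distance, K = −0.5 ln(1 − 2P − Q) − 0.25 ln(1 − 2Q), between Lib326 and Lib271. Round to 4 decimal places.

0.1802

The sequences differ at positions 3 (T/A, transversion), 11 (T/C, transition), 13 (G/C, transversion), 25 (T/G, transversion).
Of the 4 differences, 1 transition and 3 transversions over 25 sites: P = 1/25 = 0.040000, Q = 3/25 = 0.120000.
d = −0.5·ln(0.800000) − 0.25·ln(0.760000) = −0.5·(-0.223144) − 0.25·(-0.274437) = 0.1802.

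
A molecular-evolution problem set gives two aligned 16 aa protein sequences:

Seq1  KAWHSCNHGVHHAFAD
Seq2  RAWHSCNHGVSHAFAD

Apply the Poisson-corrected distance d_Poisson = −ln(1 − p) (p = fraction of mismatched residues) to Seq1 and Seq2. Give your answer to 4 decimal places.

0.1335

Mismatches occur at site 1 (K↔R), site 11 (H↔S).
p = 2/16 = 0.125000.
d = −ln(1 − 0.125000) = −ln(0.875000) = 0.1335.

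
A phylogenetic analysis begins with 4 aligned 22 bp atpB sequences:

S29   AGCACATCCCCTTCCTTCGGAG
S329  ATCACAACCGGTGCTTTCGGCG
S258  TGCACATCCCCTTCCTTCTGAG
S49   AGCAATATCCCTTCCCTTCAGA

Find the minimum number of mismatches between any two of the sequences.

Pairwise Hamming distances:
  S29 vs S329: 7
  S29 vs S258: 2
  S29 vs S49: 10
  S329 vs S258: 9
  S329 vs S49: 14
  S258 vs S49: 11
The smallest is 2, between S29 and S258.

2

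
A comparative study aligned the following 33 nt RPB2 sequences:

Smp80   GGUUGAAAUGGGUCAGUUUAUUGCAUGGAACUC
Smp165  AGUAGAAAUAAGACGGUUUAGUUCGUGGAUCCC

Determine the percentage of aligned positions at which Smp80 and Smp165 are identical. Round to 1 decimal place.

Differing sites — 1:G/A; 4:U/A; 10:G/A; 11:G/A; 13:U/A; 15:A/G; 21:U/G; 23:G/U; 25:A/G; 30:A/U; 32:U/C.
22 of the 33 sites match, so the percent identity is 22/33 × 100 = 66.7%.

66.7%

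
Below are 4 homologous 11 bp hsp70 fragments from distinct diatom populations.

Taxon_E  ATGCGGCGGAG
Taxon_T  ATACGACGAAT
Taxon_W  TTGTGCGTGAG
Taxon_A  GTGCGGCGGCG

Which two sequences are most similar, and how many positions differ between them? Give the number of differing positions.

2

Pairwise Hamming distances:
  Taxon_E vs Taxon_T: 4
  Taxon_E vs Taxon_W: 5
  Taxon_E vs Taxon_A: 2
  Taxon_T vs Taxon_W: 8
  Taxon_T vs Taxon_A: 6
  Taxon_W vs Taxon_A: 6
The smallest is 2, between Taxon_E and Taxon_A.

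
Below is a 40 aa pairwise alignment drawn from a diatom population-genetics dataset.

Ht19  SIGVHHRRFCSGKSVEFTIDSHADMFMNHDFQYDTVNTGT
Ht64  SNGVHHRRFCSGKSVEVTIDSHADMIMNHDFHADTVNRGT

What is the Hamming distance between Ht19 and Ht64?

The sequences differ at positions 2 (I/N), 17 (F/V), 26 (F/I), 32 (Q/H), 33 (Y/A), 38 (T/R).
That gives 6 mismatches out of 40 aligned sites, so the Hamming distance is 6.

6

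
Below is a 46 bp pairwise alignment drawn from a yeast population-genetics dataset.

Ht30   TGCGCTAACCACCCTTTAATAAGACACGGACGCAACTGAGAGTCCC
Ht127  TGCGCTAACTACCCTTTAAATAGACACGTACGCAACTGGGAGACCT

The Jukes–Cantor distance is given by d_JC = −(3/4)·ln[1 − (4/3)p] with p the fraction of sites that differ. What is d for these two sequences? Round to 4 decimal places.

Mismatches occur at site 10 (C→T), site 20 (T→A), site 21 (A→T), site 29 (G→T), site 39 (A→G), site 43 (T→A), site 46 (C→T).
p = 7/46 = 0.152174.
d = −0.75 · ln(1 − (4/3)·0.152174) = −0.75 · ln(0.797101) = −0.75 · (-0.226774) = 0.1701.

0.1701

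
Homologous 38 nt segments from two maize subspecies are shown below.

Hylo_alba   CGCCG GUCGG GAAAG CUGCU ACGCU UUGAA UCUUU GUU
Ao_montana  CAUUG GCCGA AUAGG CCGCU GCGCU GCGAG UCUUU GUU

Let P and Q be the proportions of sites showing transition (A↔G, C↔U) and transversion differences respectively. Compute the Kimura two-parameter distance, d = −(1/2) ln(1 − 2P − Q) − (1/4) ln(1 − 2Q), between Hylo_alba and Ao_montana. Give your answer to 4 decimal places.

The sequences differ at positions 2 (G/A, transition), 3 (C/U, transition), 4 (C/U, transition), 7 (U/C, transition), 10 (G/A, transition), 11 (G/A, transition), 12 (A/U, transversion), 14 (A/G, transition), 17 (U/C, transition), 21 (A/G, transition), 26 (U/G, transversion), 27 (U/C, transition), 30 (A/G, transition).
Of the 13 differences, 11 transitions and 2 transversions over 38 sites: P = 11/38 = 0.289474, Q = 2/38 = 0.052632.
d = −0.5·ln(0.368420) − 0.25·ln(0.894736) = −0.5·(-0.998532) − 0.25·(-0.111227) = 0.5271.

0.5271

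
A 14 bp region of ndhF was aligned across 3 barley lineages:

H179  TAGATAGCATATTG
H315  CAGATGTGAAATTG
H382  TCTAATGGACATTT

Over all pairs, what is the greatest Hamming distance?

8

Pairwise Hamming distances:
  H179 vs H315: 5
  H179 vs H382: 7
  H315 vs H382: 8
The largest is 8, between H315 and H382.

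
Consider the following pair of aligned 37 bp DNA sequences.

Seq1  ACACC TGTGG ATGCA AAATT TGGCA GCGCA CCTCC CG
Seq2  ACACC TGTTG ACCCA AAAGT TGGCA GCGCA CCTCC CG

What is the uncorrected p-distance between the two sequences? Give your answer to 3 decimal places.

0.108

The sequences differ at positions 9 (G/T), 12 (T/C), 13 (G/C), 19 (T/G).
There are 4 differences over 37 sites, so p = 4/37 = 0.108.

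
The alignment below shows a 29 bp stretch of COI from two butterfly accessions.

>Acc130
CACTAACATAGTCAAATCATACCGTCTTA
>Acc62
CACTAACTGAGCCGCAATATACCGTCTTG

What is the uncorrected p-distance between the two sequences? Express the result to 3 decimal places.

Mismatches occur at site 8 (A/T), site 9 (T/G), site 12 (T/C), site 14 (A/G), site 15 (A/C), site 17 (T/A), site 18 (C/T), site 29 (A/G).
There are 8 differences over 29 sites, so p = 8/29 = 0.276.

0.276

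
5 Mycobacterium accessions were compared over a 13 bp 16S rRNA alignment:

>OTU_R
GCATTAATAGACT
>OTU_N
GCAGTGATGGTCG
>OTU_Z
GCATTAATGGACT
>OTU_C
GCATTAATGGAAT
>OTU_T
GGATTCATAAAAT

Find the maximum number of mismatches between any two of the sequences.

8

Pairwise Hamming distances:
  OTU_R vs OTU_N: 5
  OTU_R vs OTU_Z: 1
  OTU_R vs OTU_C: 2
  OTU_R vs OTU_T: 4
  OTU_N vs OTU_Z: 4
  OTU_N vs OTU_C: 5
  OTU_N vs OTU_T: 8
  OTU_Z vs OTU_C: 1
  OTU_Z vs OTU_T: 5
  OTU_C vs OTU_T: 4
The largest is 8, between OTU_N and OTU_T.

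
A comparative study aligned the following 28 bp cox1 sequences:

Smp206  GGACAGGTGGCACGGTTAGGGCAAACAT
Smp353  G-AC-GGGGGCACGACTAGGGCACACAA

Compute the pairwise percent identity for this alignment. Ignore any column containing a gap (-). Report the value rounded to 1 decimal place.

Excluding the 2 gap columns leaves 26 comparable sites.
Mismatches occur at site 8 (T→G), site 15 (G→A), site 16 (T→C), site 24 (A→C), site 28 (T→A).
21 of the 26 comparable sites match, so the percent identity is 21/26 × 100 = 80.8%.

80.8%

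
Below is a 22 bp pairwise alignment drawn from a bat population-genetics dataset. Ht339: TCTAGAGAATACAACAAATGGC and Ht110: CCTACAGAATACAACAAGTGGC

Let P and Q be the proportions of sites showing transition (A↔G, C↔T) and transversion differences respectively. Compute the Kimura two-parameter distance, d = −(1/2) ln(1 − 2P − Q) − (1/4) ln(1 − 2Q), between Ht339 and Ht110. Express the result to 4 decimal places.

0.1527

The sequences differ at positions 1 (T/C, transition), 5 (G/C, transversion), 18 (A/G, transition).
Of the 3 differences, 2 transitions and 1 transversion over 22 sites: P = 2/22 = 0.090909, Q = 1/22 = 0.045455.
d = −0.5·ln(0.772727) − 0.25·ln(0.909090) = −0.5·(-0.257829) − 0.25·(-0.095311) = 0.1527.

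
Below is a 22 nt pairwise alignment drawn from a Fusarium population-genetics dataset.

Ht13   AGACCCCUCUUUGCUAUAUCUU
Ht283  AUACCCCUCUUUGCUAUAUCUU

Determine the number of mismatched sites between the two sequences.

The sequences differ at position 2 (G/U).
That gives 1 mismatch out of 22 aligned sites, so the Hamming distance is 1.

1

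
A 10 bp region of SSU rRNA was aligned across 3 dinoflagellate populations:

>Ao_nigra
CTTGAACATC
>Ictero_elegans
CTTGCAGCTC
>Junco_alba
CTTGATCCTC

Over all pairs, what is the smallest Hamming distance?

Pairwise Hamming distances:
  Ao_nigra vs Ictero_elegans: 3
  Ao_nigra vs Junco_alba: 2
  Ictero_elegans vs Junco_alba: 3
The smallest is 2, between Ao_nigra and Junco_alba.

2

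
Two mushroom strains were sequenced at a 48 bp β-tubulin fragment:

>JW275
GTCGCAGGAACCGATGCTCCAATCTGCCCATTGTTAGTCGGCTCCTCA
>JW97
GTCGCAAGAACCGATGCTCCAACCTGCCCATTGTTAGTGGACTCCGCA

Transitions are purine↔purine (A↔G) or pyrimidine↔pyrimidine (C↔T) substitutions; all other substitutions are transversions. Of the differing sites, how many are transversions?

Differing sites — 7:G/A (Ti); 23:T/C (Ti); 39:C/G (Tv); 41:G/A (Ti); 46:T/G (Tv).
Of the 5 differences, 3 transitions and 2 transversions, so the answer is 2.

2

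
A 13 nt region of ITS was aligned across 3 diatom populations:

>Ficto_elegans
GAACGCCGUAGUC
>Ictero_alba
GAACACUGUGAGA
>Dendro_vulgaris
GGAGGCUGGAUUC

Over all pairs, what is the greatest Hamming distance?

Pairwise Hamming distances:
  Ficto_elegans vs Ictero_alba: 6
  Ficto_elegans vs Dendro_vulgaris: 5
  Ictero_alba vs Dendro_vulgaris: 8
The largest is 8, between Ictero_alba and Dendro_vulgaris.

8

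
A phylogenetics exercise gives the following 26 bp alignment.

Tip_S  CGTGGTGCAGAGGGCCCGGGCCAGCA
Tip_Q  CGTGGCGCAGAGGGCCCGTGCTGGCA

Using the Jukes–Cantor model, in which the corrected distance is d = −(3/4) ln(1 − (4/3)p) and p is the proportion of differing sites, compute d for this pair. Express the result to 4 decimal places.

The sequences differ at positions 6 (T/C), 19 (G/T), 22 (C/T), 23 (A/G).
p = 4/26 = 0.153846.
d = −0.75 · ln(1 − (4/3)·0.153846) = −0.75 · ln(0.794872) = −0.75 · (-0.229574) = 0.1722.

0.1722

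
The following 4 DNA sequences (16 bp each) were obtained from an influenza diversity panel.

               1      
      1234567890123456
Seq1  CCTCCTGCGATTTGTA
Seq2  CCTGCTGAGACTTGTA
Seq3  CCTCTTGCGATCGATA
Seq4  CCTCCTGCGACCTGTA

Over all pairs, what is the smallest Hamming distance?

2

Pairwise Hamming distances:
  Seq1 vs Seq2: 3
  Seq1 vs Seq3: 4
  Seq1 vs Seq4: 2
  Seq2 vs Seq3: 7
  Seq2 vs Seq4: 3
  Seq3 vs Seq4: 4
The smallest is 2, between Seq1 and Seq4.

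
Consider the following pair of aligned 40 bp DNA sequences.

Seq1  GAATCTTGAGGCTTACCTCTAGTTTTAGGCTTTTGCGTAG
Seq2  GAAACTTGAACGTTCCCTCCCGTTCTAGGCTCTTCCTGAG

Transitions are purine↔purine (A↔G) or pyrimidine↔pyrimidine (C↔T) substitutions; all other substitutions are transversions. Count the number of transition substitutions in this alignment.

Differing sites — 4:T/A (Tv); 10:G/A (Ti); 11:G/C (Tv); 12:C/G (Tv); 15:A/C (Tv); 20:T/C (Ti); 21:A/C (Tv); 25:T/C (Ti); 32:T/C (Ti); 35:G/C (Tv); 37:G/T (Tv); 38:T/G (Tv).
Of the 12 differences, 4 transitions and 8 transversions, so the answer is 4.

4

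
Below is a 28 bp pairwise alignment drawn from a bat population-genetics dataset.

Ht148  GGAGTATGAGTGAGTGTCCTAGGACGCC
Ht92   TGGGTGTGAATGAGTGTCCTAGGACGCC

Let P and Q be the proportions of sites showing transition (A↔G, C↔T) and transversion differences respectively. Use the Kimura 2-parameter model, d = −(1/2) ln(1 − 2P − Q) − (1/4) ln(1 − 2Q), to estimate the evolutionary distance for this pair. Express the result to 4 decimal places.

0.1624

The sequences differ at positions 1 (G/T, transversion), 3 (A/G, transition), 6 (A/G, transition), 10 (G/A, transition).
Of the 4 differences, 3 transitions and 1 transversion over 28 sites: P = 3/28 = 0.107143, Q = 1/28 = 0.035714.
d = −0.5·ln(0.750000) − 0.25·ln(0.928572) = −0.5·(-0.287682) − 0.25·(-0.074107) = 0.1624.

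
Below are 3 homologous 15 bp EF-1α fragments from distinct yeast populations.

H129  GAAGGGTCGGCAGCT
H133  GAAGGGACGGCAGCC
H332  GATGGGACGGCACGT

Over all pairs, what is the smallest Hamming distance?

2

Pairwise Hamming distances:
  H129 vs H133: 2
  H129 vs H332: 4
  H133 vs H332: 4
The smallest is 2, between H129 and H133.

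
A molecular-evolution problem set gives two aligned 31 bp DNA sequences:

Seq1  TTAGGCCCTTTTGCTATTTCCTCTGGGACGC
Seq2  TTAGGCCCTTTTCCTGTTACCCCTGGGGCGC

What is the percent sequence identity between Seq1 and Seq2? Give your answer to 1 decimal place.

Mismatches occur at site 13 (G↔C), site 16 (A↔G), site 19 (T↔A), site 22 (T↔C), site 28 (A↔G).
26 of the 31 sites match, so the percent identity is 26/31 × 100 = 83.9%.

83.9%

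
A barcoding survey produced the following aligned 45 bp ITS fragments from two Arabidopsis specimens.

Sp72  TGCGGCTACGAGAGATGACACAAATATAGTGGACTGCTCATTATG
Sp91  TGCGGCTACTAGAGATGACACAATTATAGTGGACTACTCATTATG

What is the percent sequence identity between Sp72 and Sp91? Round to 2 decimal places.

The sequences differ at positions 10 (G/T), 24 (A/T), 36 (G/A).
42 of the 45 sites match, so the percent identity is 42/45 × 100 = 93.33%.

93.33%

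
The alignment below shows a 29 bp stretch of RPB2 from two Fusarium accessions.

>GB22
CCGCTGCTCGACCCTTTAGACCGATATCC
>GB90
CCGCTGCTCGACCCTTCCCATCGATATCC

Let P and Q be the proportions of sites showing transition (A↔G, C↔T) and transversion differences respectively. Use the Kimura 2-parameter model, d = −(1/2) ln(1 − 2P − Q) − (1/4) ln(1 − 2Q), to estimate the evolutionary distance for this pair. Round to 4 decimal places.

0.1530

Differing sites — 17:T/C (Ti); 18:A/C (Tv); 19:G/C (Tv); 21:C/T (Ti).
Of the 4 differences, 2 transitions and 2 transversions over 29 sites: P = 2/29 = 0.068966, Q = 2/29 = 0.068966.
d = −0.5·ln(0.793102) − 0.25·ln(0.862068) = −0.5·(-0.231803) − 0.25·(-0.148421) = 0.1530.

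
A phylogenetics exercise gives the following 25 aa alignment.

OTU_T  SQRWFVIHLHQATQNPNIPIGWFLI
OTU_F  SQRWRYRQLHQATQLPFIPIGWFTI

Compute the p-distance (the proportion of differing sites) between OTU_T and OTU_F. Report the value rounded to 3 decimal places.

0.280

Differing sites — 5:F/R; 6:V/Y; 7:I/R; 8:H/Q; 15:N/L; 17:N/F; 24:L/T.
There are 7 differences over 25 sites, so p = 7/25 = 0.280.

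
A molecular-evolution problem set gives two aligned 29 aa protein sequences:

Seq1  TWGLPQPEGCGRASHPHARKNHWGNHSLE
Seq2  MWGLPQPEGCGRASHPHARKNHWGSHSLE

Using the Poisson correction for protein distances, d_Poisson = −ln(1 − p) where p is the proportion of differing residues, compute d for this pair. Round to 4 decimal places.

0.0715

Mismatches occur at site 1 (T↔M), site 25 (N↔S).
p = 2/29 = 0.068966.
d = −ln(1 − 0.068966) = −ln(0.931034) = 0.0715.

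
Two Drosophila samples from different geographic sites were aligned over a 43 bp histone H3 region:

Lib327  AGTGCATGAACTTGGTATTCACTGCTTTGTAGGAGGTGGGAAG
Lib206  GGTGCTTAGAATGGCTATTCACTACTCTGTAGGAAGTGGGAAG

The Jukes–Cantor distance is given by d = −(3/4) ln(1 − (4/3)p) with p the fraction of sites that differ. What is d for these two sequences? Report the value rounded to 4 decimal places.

Mismatches occur at site 1 (A↔G), site 6 (A↔T), site 8 (G↔A), site 9 (A↔G), site 11 (C↔A), site 13 (T↔G), site 15 (G↔C), site 24 (G↔A), site 27 (T↔C), site 35 (G↔A).
p = 10/43 = 0.232558.
d = −0.75 · ln(1 − (4/3)·0.232558) = −0.75 · ln(0.689923) = −0.75 · (-0.371175) = 0.2784.

0.2784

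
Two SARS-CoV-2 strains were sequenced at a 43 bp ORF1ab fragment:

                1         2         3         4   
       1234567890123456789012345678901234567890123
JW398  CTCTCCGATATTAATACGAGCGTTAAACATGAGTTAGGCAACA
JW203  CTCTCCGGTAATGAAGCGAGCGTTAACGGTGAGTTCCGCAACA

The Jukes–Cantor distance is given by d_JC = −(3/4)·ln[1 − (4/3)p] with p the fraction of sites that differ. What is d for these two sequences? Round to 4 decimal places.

0.2784

Mismatches occur at site 8 (A/G), site 11 (T/A), site 13 (A/G), site 15 (T/A), site 16 (A/G), site 27 (A/C), site 28 (C/G), site 29 (A/G), site 36 (A/C), site 37 (G/C).
p = 10/43 = 0.232558.
d = −0.75 · ln(1 − (4/3)·0.232558) = −0.75 · ln(0.689923) = −0.75 · (-0.371175) = 0.2784.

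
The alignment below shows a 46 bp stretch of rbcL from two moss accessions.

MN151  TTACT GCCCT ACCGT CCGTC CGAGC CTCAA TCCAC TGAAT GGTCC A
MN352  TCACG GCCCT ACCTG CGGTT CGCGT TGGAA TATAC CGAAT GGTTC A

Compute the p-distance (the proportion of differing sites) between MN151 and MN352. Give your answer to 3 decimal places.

0.326

The sequences differ at positions 2 (T/C), 5 (T/G), 14 (G/T), 15 (T/G), 17 (C/G), 20 (C/T), 23 (A/C), 25 (C/T), 26 (C/T), 27 (T/G), 28 (C/G), 32 (C/A), 33 (C/T), 36 (T/C), 44 (C/T).
There are 15 differences over 46 sites, so p = 15/46 = 0.326.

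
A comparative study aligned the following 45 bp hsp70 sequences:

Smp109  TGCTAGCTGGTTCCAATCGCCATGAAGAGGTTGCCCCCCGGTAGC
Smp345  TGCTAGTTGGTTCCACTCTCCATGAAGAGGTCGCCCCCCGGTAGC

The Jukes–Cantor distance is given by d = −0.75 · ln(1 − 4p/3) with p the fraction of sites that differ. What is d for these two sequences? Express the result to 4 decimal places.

Differing sites — 7:C/T; 16:A/C; 19:G/T; 32:T/C.
p = 4/45 = 0.088889.
d = −0.75 · ln(1 − (4/3)·0.088889) = −0.75 · ln(0.881481) = −0.75 · (-0.126152) = 0.0946.

0.0946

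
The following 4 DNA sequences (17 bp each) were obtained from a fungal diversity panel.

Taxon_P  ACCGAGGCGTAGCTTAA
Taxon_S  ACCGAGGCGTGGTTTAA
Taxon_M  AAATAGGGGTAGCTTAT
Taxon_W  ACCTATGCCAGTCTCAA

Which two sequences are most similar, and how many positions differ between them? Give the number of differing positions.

Pairwise Hamming distances:
  Taxon_P vs Taxon_S: 2
  Taxon_P vs Taxon_M: 5
  Taxon_P vs Taxon_W: 7
  Taxon_S vs Taxon_M: 7
  Taxon_S vs Taxon_W: 7
  Taxon_M vs Taxon_W: 10
The smallest is 2, between Taxon_P and Taxon_S.

2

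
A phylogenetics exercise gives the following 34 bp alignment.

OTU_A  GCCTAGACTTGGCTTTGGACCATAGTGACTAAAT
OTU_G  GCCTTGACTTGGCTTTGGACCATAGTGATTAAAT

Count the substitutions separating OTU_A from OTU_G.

Differing sites — 5:A/T; 29:C/T.
That gives 2 mismatches out of 34 aligned sites, so the Hamming distance is 2.

2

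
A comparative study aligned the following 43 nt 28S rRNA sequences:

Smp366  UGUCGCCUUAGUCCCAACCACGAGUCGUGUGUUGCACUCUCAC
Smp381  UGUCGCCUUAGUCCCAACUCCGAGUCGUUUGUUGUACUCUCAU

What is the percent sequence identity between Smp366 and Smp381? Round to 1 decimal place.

Differing sites — 19:C/U; 20:A/C; 29:G/U; 35:C/U; 43:C/U.
38 of the 43 sites match, so the percent identity is 38/43 × 100 = 88.4%.

88.4%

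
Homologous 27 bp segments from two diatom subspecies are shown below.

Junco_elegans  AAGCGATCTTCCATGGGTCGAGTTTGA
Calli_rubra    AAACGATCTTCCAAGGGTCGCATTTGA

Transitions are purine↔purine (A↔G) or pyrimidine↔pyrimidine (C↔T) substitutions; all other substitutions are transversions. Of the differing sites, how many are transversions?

2

Mismatches occur at site 3 (G/A, transition), site 14 (T/A, transversion), site 21 (A/C, transversion), site 22 (G/A, transition).
Of the 4 differences, 2 transitions and 2 transversions, so the answer is 2.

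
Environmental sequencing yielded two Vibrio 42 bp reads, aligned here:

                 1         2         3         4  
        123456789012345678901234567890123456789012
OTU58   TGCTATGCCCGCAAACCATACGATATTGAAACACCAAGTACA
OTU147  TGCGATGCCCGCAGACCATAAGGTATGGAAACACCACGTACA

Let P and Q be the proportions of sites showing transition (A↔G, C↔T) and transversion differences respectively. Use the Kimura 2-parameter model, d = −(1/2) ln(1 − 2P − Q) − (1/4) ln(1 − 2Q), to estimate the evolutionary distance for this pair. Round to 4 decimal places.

The sequences differ at positions 4 (T/G, transversion), 14 (A/G, transition), 21 (C/A, transversion), 23 (A/G, transition), 27 (T/G, transversion), 37 (A/C, transversion).
Of the 6 differences, 2 transitions and 4 transversions over 42 sites: P = 2/42 = 0.047619, Q = 4/42 = 0.095238.
d = −0.5·ln(0.809524) − 0.25·ln(0.809524) = −0.5·(-0.211309) − 0.25·(-0.211309) = 0.1585.

0.1585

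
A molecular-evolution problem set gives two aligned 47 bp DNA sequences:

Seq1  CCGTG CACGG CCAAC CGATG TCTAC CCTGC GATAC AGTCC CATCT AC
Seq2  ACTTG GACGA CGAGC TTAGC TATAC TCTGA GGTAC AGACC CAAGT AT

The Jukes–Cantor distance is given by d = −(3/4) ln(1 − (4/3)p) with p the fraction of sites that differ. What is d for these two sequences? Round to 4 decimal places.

Mismatches occur at site 1 (C→A), site 3 (G→T), site 6 (C→G), site 10 (G→A), site 12 (C→G), site 14 (A→G), site 16 (C→T), site 17 (G→T), site 19 (T→G), site 20 (G→C), site 22 (C→A), site 26 (C→T), site 30 (C→A), site 32 (A→G), site 38 (T→A), site 43 (T→A), site 44 (C→G), site 47 (C→T).
p = 18/47 = 0.382979.
d = −0.75 · ln(1 − (4/3)·0.382979) = −0.75 · ln(0.489361) = −0.75 · (-0.714655) = 0.5360.

0.5360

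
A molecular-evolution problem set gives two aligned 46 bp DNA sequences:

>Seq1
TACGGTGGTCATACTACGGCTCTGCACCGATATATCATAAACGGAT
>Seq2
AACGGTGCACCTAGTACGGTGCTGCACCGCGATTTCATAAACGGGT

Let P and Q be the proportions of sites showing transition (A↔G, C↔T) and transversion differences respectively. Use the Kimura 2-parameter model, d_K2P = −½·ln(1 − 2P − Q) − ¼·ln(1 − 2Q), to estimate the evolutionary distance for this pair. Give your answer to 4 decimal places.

0.2902

The sequences differ at positions 1 (T/A, transversion), 8 (G/C, transversion), 9 (T/A, transversion), 11 (A/C, transversion), 14 (C/G, transversion), 20 (C/T, transition), 21 (T/G, transversion), 30 (A/C, transversion), 31 (T/G, transversion), 34 (A/T, transversion), 45 (A/G, transition).
Of the 11 differences, 2 transitions and 9 transversions over 46 sites: P = 2/46 = 0.043478, Q = 9/46 = 0.195652.
d = −0.5·ln(0.717392) − 0.25·ln(0.608696) = −0.5·(-0.332133) − 0.25·(-0.496436) = 0.2902.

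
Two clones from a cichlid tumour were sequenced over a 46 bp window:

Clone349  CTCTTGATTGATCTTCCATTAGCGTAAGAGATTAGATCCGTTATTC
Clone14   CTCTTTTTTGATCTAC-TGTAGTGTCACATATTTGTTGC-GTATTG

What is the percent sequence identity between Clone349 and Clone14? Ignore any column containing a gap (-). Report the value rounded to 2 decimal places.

Excluding the 2 gap columns leaves 44 comparable sites.
Mismatches occur at site 6 (G↔T), site 7 (A↔T), site 15 (T↔A), site 18 (A↔T), site 19 (T↔G), site 23 (C↔T), site 26 (A↔C), site 28 (G↔C), site 30 (G↔T), site 34 (A↔T), site 36 (A↔T), site 38 (C↔G), site 41 (T↔G), site 46 (C↔G).
30 of the 44 comparable sites match, so the percent identity is 30/44 × 100 = 68.18%.

68.18%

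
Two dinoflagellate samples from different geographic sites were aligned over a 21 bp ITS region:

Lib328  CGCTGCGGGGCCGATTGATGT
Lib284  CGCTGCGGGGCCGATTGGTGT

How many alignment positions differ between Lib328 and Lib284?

1

A single mismatch occurs at site 18 (A/G).
That gives 1 mismatch out of 21 aligned sites, so the Hamming distance is 1.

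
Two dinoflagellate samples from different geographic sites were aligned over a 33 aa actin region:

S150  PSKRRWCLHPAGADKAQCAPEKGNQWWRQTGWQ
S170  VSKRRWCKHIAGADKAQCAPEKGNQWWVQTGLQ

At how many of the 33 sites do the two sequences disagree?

Mismatches occur at site 1 (P/V), site 8 (L/K), site 10 (P/I), site 28 (R/V), site 32 (W/L).
That gives 5 mismatches out of 33 aligned sites, so the Hamming distance is 5.

5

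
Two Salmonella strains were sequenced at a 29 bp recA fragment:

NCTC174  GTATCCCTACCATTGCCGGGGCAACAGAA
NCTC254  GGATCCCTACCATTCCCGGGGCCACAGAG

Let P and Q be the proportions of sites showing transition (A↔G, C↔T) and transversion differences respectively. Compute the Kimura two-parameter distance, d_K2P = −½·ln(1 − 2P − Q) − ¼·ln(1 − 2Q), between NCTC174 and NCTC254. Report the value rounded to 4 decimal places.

The sequences differ at positions 2 (T/G, transversion), 15 (G/C, transversion), 23 (A/C, transversion), 29 (A/G, transition).
Of the 4 differences, 1 transition and 3 transversions over 29 sites: P = 1/29 = 0.034483, Q = 3/29 = 0.103448.
d = −0.5·ln(0.827586) − 0.25·ln(0.793104) = −0.5·(-0.189242) − 0.25·(-0.231801) = 0.1526.

0.1526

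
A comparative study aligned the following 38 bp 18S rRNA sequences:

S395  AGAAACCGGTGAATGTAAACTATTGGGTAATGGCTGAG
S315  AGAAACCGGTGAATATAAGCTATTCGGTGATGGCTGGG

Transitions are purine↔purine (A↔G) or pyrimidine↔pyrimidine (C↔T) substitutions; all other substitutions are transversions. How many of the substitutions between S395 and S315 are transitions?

The sequences differ at positions 15 (G/A, transition), 19 (A/G, transition), 25 (G/C, transversion), 29 (A/G, transition), 37 (A/G, transition).
Of the 5 differences, 4 transitions and 1 transversion, so the answer is 4.

4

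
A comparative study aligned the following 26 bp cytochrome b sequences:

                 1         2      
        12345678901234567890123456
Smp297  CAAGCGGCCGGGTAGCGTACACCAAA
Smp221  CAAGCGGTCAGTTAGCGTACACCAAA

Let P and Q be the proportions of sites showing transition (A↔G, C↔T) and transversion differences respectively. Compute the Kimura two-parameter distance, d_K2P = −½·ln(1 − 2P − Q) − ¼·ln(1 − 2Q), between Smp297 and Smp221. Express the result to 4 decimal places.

Mismatches occur at site 8 (C/T, transition), site 10 (G/A, transition), site 12 (G/T, transversion).
Of the 3 differences, 2 transitions and 1 transversion over 26 sites: P = 2/26 = 0.076923, Q = 1/26 = 0.038462.
d = −0.5·ln(0.807692) − 0.25·ln(0.923076) = −0.5·(-0.213574) − 0.25·(-0.080044) = 0.1268.

0.1268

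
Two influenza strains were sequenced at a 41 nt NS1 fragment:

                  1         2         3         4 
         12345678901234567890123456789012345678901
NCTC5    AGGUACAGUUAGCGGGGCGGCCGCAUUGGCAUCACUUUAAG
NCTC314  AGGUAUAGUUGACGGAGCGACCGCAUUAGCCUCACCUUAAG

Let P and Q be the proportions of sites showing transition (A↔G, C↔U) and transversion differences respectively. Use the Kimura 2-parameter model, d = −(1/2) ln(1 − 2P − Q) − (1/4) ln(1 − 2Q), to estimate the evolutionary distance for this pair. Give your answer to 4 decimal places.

0.2402

The sequences differ at positions 6 (C/U, transition), 11 (A/G, transition), 12 (G/A, transition), 16 (G/A, transition), 20 (G/A, transition), 28 (G/A, transition), 31 (A/C, transversion), 36 (U/C, transition).
Of the 8 differences, 7 transitions and 1 transversion over 41 sites: P = 7/41 = 0.170732, Q = 1/41 = 0.024390.
d = −0.5·ln(0.634146) − 0.25·ln(0.951220) = −0.5·(-0.455476) − 0.25·(-0.050010) = 0.2402.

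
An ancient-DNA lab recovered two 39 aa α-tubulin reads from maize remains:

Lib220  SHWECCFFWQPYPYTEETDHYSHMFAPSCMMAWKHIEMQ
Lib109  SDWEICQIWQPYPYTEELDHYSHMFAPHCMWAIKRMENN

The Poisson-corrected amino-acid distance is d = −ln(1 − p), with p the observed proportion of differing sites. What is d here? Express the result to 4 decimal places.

0.3677

Differing sites — 2:H/D; 5:C/I; 7:F/Q; 8:F/I; 18:T/L; 28:S/H; 31:M/W; 33:W/I; 35:H/R; 36:I/M; 38:M/N; 39:Q/N.
p = 12/39 = 0.307692.
d = −ln(1 − 0.307692) = −ln(0.692308) = 0.3677.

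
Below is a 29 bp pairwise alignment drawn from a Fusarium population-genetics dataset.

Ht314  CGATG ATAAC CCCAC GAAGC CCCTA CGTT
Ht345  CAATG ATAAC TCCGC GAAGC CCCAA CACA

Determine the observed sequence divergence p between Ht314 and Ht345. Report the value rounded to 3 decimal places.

Differing sites — 2:G/A; 11:C/T; 14:A/G; 24:T/A; 27:G/A; 28:T/C; 29:T/A.
There are 7 differences over 29 sites, so p = 7/29 = 0.241.

0.241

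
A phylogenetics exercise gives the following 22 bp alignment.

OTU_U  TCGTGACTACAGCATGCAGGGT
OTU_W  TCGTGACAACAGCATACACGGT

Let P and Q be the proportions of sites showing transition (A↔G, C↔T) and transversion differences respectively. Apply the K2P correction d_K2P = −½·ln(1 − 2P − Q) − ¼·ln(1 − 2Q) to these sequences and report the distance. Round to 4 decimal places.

0.1505

Differing sites — 8:T/A (Tv); 16:G/A (Ti); 19:G/C (Tv).
Of the 3 differences, 1 transition and 2 transversions over 22 sites: P = 1/22 = 0.045455, Q = 2/22 = 0.090909.
d = −0.5·ln(0.818181) − 0.25·ln(0.818182) = −0.5·(-0.200672) − 0.25·(-0.200670) = 0.1505.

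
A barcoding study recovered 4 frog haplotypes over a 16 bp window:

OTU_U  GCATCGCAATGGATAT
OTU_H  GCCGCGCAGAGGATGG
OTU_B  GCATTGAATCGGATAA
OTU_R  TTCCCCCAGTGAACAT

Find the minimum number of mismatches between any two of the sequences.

5

Pairwise Hamming distances:
  OTU_U vs OTU_H: 6
  OTU_U vs OTU_B: 5
  OTU_U vs OTU_R: 8
  OTU_H vs OTU_B: 8
  OTU_H vs OTU_R: 9
  OTU_B vs OTU_R: 12
The smallest is 5, between OTU_U and OTU_B.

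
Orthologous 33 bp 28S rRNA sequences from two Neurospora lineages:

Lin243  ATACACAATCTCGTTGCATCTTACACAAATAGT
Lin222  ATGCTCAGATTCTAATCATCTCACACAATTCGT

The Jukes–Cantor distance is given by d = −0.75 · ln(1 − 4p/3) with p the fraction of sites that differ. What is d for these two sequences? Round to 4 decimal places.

0.4975

Differing sites — 3:A/G; 5:A/T; 8:A/G; 9:T/A; 10:C/T; 13:G/T; 14:T/A; 15:T/A; 16:G/T; 22:T/C; 29:A/T; 31:A/C.
p = 12/33 = 0.363636.
d = −0.75 · ln(1 − (4/3)·0.363636) = −0.75 · ln(0.515152) = −0.75 · (-0.663293) = 0.4975.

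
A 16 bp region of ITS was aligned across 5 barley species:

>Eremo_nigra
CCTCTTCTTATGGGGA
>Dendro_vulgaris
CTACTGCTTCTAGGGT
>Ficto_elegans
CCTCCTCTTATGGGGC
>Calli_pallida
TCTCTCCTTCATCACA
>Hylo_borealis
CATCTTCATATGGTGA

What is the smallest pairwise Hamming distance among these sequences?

2

Pairwise Hamming distances:
  Eremo_nigra vs Dendro_vulgaris: 6
  Eremo_nigra vs Ficto_elegans: 2
  Eremo_nigra vs Calli_pallida: 8
  Eremo_nigra vs Hylo_borealis: 3
  Dendro_vulgaris vs Ficto_elegans: 7
  Dendro_vulgaris vs Calli_pallida: 10
  Dendro_vulgaris vs Hylo_borealis: 8
  Ficto_elegans vs Calli_pallida: 10
  Ficto_elegans vs Hylo_borealis: 5
  Calli_pallida vs Hylo_borealis: 10
The smallest is 2, between Eremo_nigra and Ficto_elegans.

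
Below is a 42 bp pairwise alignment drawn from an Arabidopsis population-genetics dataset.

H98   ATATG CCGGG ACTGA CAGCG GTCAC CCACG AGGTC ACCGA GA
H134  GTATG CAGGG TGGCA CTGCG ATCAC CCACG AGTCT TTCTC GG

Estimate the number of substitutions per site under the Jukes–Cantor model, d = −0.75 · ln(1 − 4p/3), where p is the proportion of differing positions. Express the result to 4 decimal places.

Mismatches occur at site 1 (A/G), site 7 (C/A), site 11 (A/T), site 12 (C/G), site 13 (T/G), site 14 (G/C), site 17 (A/T), site 21 (G/A), site 33 (G/T), site 34 (T/C), site 35 (C/T), site 36 (A/T), site 37 (C/T), site 39 (G/T), site 40 (A/C), site 42 (A/G).
p = 16/42 = 0.380952.
d = −0.75 · ln(1 − (4/3)·0.380952) = −0.75 · ln(0.492064) = −0.75 · (-0.709146) = 0.5319.

0.5319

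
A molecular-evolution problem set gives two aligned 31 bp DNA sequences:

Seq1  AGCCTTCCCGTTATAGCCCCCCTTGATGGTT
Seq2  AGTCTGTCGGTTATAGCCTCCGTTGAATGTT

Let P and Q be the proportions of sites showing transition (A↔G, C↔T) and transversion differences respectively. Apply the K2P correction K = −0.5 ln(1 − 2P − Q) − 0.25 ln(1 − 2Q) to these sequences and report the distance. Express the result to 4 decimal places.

0.3165

Differing sites — 3:C/T (Ti); 6:T/G (Tv); 7:C/T (Ti); 9:C/G (Tv); 19:C/T (Ti); 22:C/G (Tv); 27:T/A (Tv); 28:G/T (Tv).
Of the 8 differences, 3 transitions and 5 transversions over 31 sites: P = 3/31 = 0.096774, Q = 5/31 = 0.161290.
d = −0.5·ln(0.645162) − 0.25·ln(0.677420) = −0.5·(-0.438254) − 0.25·(-0.389464) = 0.3165.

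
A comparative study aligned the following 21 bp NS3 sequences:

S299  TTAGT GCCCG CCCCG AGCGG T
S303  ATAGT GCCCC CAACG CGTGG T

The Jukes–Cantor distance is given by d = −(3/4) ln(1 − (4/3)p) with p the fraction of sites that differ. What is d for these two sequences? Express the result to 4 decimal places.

0.3597

Mismatches occur at site 1 (T→A), site 10 (G→C), site 12 (C→A), site 13 (C→A), site 16 (A→C), site 18 (C→T).
p = 6/21 = 0.285714.
d = −0.75 · ln(1 − (4/3)·0.285714) = −0.75 · ln(0.619048) = −0.75 · (-0.479572) = 0.3597.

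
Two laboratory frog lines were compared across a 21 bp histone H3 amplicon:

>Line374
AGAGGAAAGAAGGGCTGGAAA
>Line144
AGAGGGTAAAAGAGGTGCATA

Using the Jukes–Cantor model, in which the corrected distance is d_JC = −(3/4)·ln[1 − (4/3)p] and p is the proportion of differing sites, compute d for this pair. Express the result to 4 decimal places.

Differing sites — 6:A/G; 7:A/T; 9:G/A; 13:G/A; 15:C/G; 18:G/C; 20:A/T.
p = 7/21 = 0.333333.
d = −0.75 · ln(1 − (4/3)·0.333333) = −0.75 · ln(0.555556) = −0.75 · (-0.587786) = 0.4408.

0.4408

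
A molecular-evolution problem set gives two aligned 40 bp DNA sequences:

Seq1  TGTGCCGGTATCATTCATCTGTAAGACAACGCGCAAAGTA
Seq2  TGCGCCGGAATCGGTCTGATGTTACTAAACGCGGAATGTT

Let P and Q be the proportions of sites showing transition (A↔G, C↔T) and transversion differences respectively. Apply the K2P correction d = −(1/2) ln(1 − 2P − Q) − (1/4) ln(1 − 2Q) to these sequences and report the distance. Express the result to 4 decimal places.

Mismatches occur at site 3 (T↔C, transition), site 9 (T↔A, transversion), site 13 (A↔G, transition), site 14 (T↔G, transversion), site 17 (A↔T, transversion), site 18 (T↔G, transversion), site 19 (C↔A, transversion), site 23 (A↔T, transversion), site 25 (G↔C, transversion), site 26 (A↔T, transversion), site 27 (C↔A, transversion), site 34 (C↔G, transversion), site 37 (A↔T, transversion), site 40 (A↔T, transversion).
Of the 14 differences, 2 transitions and 12 transversions over 40 sites: P = 2/40 = 0.050000, Q = 12/40 = 0.300000.
d = −0.5·ln(0.600000) − 0.25·ln(0.400000) = −0.5·(-0.510826) − 0.25·(-0.916291) = 0.4845.

0.4845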